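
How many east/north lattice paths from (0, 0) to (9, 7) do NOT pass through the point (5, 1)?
Number of paths = 10180

Total paths from (0, 0) to (9, 7): C(16, 9) = 11440. Paths through (5, 1): (paths (0, 0) → (5, 1)) × (paths (5, 1) → (9, 7)) = C(6, 5) · C(10, 4) = 6 · 210 = 1260. Avoidance count = 11440 − 1260 = 10180.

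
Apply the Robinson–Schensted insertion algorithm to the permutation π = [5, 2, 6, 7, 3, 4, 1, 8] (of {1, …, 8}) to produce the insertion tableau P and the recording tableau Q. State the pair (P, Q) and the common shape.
P = [1, 3, 4, 8] / [2, 6, 7] / [5];  Q = [1, 3, 4, 8] / [2, 5, 6] / [7];  common shape = (4, 3, 1)

Row-insert the values π_1, π_2, … into P one at a time, bumping the leftmost entry strictly greater than the inserted value down to the next row. The recording tableau Q records, in position (i, j), the step at which that cell was added to P.
  Insert 5 (step 1): P = [5];  Q = [1]
  Insert 2 (step 2): P = [2] / [5];  Q = [1] / [2]
  Insert 6 (step 3): P = [2, 6] / [5];  Q = [1, 3] / [2]
  Insert 7 (step 4): P = [2, 6, 7] / [5];  Q = [1, 3, 4] / [2]
  Insert 3 (step 5): P = [2, 3, 7] / [5, 6];  Q = [1, 3, 4] / [2, 5]
  Insert 4 (step 6): P = [2, 3, 4] / [5, 6, 7];  Q = [1, 3, 4] / [2, 5, 6]
  Insert 1 (step 7): P = [1, 3, 4] / [2, 6, 7] / [5];  Q = [1, 3, 4] / [2, 5, 6] / [7]
  Insert 8 (step 8): P = [1, 3, 4, 8] / [2, 6, 7] / [5];  Q = [1, 3, 4, 8] / [2, 5, 6] / [7]
Final shape: (4, 3, 1).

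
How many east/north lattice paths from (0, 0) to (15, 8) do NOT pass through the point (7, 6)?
Number of paths = 413094

Total paths from (0, 0) to (15, 8): C(23, 15) = 490314. Paths through (7, 6): (paths (0, 0) → (7, 6)) × (paths (7, 6) → (15, 8)) = C(13, 7) · C(10, 8) = 1716 · 45 = 77220. Avoidance count = 490314 − 77220 = 413094.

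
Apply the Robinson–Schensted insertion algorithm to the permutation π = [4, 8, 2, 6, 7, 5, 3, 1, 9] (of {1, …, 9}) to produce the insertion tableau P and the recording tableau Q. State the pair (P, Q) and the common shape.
P = [1, 3, 7, 9] / [2, 5] / [4] / [6] / [8];  Q = [1, 2, 5, 9] / [3, 4] / [6] / [7] / [8];  common shape = (4, 2, 1, 1, 1)

Row-insert the values π_1, π_2, … into P one at a time, bumping the leftmost entry strictly greater than the inserted value down to the next row. The recording tableau Q records, in position (i, j), the step at which that cell was added to P.
  Insert 4 (step 1): P = [4];  Q = [1]
  Insert 8 (step 2): P = [4, 8];  Q = [1, 2]
  Insert 2 (step 3): P = [2, 8] / [4];  Q = [1, 2] / [3]
  Insert 6 (step 4): P = [2, 6] / [4, 8];  Q = [1, 2] / [3, 4]
  Insert 7 (step 5): P = [2, 6, 7] / [4, 8];  Q = [1, 2, 5] / [3, 4]
  Insert 5 (step 6): P = [2, 5, 7] / [4, 6] / [8];  Q = [1, 2, 5] / [3, 4] / [6]
  Insert 3 (step 7): P = [2, 3, 7] / [4, 5] / [6] / [8];  Q = [1, 2, 5] / [3, 4] / [6] / [7]
  Insert 1 (step 8): P = [1, 3, 7] / [2, 5] / [4] / [6] / [8];  Q = [1, 2, 5] / [3, 4] / [6] / [7] / [8]
  Insert 9 (step 9): P = [1, 3, 7, 9] / [2, 5] / [4] / [6] / [8];  Q = [1, 2, 5, 9] / [3, 4] / [6] / [7] / [8]
Final shape: (4, 2, 1, 1, 1).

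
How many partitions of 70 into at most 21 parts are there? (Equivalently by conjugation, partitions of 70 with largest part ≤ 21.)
p(70, parts ≤ 21) = 3193032

Use the recurrence p(n, m) = p(n, m−1) + p(n−m, m): either the largest part is < m (count p(n, m−1)) or the largest part is exactly m (remove one copy of m, count p(n−m, m)). With p(0, ·) = 1 this gives p(70, parts ≤ 21) = 3193032. (By conjugating Young diagrams, this also counts partitions of 70 into at most 21 parts.)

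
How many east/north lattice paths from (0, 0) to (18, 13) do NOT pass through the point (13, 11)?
Number of paths = 153834051

Total paths from (0, 0) to (18, 13): C(31, 18) = 206253075. Paths through (13, 11): (paths (0, 0) → (13, 11)) × (paths (13, 11) → (18, 13)) = C(24, 13) · C(7, 5) = 2496144 · 21 = 52419024. Avoidance count = 206253075 − 52419024 = 153834051.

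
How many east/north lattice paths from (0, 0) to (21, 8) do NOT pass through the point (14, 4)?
Number of paths = 3282345

Total paths from (0, 0) to (21, 8): C(29, 21) = 4292145. Paths through (14, 4): (paths (0, 0) → (14, 4)) × (paths (14, 4) → (21, 8)) = C(18, 14) · C(11, 7) = 3060 · 330 = 1009800. Avoidance count = 4292145 − 1009800 = 3282345.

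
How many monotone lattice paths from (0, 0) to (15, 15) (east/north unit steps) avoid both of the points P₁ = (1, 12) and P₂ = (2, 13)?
Number of paths = 155100385

Inclusion–exclusion. Total paths: C(30, 15) = 155117520. Through P₁: C(13, 1)·C(17, 14) = 8840. Through P₂: C(15, 2)·C(15, 13) = 11025. Since P₁ is strictly southwest of P₂, a monotone path through both must visit P₁ then P₂; paths through both = C(13, 1)·C(2, 1)·C(15, 13) = 2730. Avoid both = 155117520 − 8840 − 11025 + 2730 = 155100385.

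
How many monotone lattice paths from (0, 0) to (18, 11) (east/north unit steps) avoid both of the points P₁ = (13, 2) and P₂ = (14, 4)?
Number of paths = 33481230

Inclusion–exclusion. Total paths: C(29, 18) = 34597290. Through P₁: C(15, 13)·C(14, 5) = 210210. Through P₂: C(18, 14)·C(11, 4) = 1009800. Since P₁ is strictly southwest of P₂, a monotone path through both must visit P₁ then P₂; paths through both = C(15, 13)·C(3, 1)·C(11, 4) = 103950. Avoid both = 34597290 − 210210 − 1009800 + 103950 = 33481230.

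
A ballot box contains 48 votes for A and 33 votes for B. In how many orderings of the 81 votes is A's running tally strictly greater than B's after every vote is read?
Strict-lead orderings = 9959201205259856572750

Total orderings of the 81 votes with 48 for A: C(81, 48) = 53779686508403225492850. By the Bertrand ballot formula (Cycle Lemma / reflection principle), the number of orderings in which A is strictly ahead of B throughout is (p − q)/(p + q) · C(p + q, p) = (48 − 33)/(48 + 33) · 53779686508403225492850 = 9959201205259856572750.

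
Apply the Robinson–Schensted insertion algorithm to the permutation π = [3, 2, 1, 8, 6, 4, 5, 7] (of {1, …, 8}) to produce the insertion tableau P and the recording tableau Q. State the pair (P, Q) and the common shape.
P = [1, 4, 5, 7] / [2, 6] / [3, 8];  Q = [1, 4, 7, 8] / [2, 5] / [3, 6];  common shape = (4, 2, 2)

Row-insert the values π_1, π_2, … into P one at a time, bumping the leftmost entry strictly greater than the inserted value down to the next row. The recording tableau Q records, in position (i, j), the step at which that cell was added to P.
  Insert 3 (step 1): P = [3];  Q = [1]
  Insert 2 (step 2): P = [2] / [3];  Q = [1] / [2]
  Insert 1 (step 3): P = [1] / [2] / [3];  Q = [1] / [2] / [3]
  Insert 8 (step 4): P = [1, 8] / [2] / [3];  Q = [1, 4] / [2] / [3]
  Insert 6 (step 5): P = [1, 6] / [2, 8] / [3];  Q = [1, 4] / [2, 5] / [3]
  Insert 4 (step 6): P = [1, 4] / [2, 6] / [3, 8];  Q = [1, 4] / [2, 5] / [3, 6]
  Insert 5 (step 7): P = [1, 4, 5] / [2, 6] / [3, 8];  Q = [1, 4, 7] / [2, 5] / [3, 6]
  Insert 7 (step 8): P = [1, 4, 5, 7] / [2, 6] / [3, 8];  Q = [1, 4, 7, 8] / [2, 5] / [3, 6]
Final shape: (4, 2, 2).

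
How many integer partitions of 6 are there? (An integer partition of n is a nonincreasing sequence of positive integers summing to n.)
p(6) = 11

List all partitions of 6: 6, 5+1, 4+2, 4+1+1, 3+3, 3+2+1, 3+1+1+1, 2+2+2, 2+2+1+1, 2+1+1+1+1, 1+1+1+1+1+1. Counting them gives p(6) = 11.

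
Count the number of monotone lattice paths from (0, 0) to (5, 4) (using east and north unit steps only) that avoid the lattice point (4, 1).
Number of paths = 106

Total paths from (0, 0) to (5, 4): C(9, 5) = 126. Paths through (4, 1): (paths (0, 0) → (4, 1)) × (paths (4, 1) → (5, 4)) = C(5, 4) · C(4, 1) = 5 · 4 = 20. Avoidance count = 126 − 20 = 106.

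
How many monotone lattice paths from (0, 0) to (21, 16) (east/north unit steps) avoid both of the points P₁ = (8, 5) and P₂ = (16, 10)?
Number of paths = 7974458250

Inclusion–exclusion. Total paths: C(37, 21) = 12875774670. Through P₁: C(13, 8)·C(24, 13) = 3212537328. Through P₂: C(26, 16)·C(11, 5) = 2454021570. Since P₁ is strictly southwest of P₂, a monotone path through both must visit P₁ then P₂; paths through both = C(13, 8)·C(13, 8)·C(11, 5) = 765242478. Avoid both = 12875774670 − 3212537328 − 2454021570 + 765242478 = 7974458250.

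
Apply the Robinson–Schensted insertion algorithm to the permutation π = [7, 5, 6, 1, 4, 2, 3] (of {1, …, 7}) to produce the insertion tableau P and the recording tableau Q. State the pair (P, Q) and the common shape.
P = [1, 2, 3] / [4, 6] / [5] / [7];  Q = [1, 3, 7] / [2, 5] / [4] / [6];  common shape = (3, 2, 1, 1)

Row-insert the values π_1, π_2, … into P one at a time, bumping the leftmost entry strictly greater than the inserted value down to the next row. The recording tableau Q records, in position (i, j), the step at which that cell was added to P.
  Insert 7 (step 1): P = [7];  Q = [1]
  Insert 5 (step 2): P = [5] / [7];  Q = [1] / [2]
  Insert 6 (step 3): P = [5, 6] / [7];  Q = [1, 3] / [2]
  Insert 1 (step 4): P = [1, 6] / [5] / [7];  Q = [1, 3] / [2] / [4]
  Insert 4 (step 5): P = [1, 4] / [5, 6] / [7];  Q = [1, 3] / [2, 5] / [4]
  Insert 2 (step 6): P = [1, 2] / [4, 6] / [5] / [7];  Q = [1, 3] / [2, 5] / [4] / [6]
  Insert 3 (step 7): P = [1, 2, 3] / [4, 6] / [5] / [7];  Q = [1, 3, 7] / [2, 5] / [4] / [6]
Final shape: (3, 2, 1, 1).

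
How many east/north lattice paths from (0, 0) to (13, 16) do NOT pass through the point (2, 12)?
Number of paths = 67739700

Total paths from (0, 0) to (13, 16): C(29, 13) = 67863915. Paths through (2, 12): (paths (0, 0) → (2, 12)) × (paths (2, 12) → (13, 16)) = C(14, 2) · C(15, 11) = 91 · 1365 = 124215. Avoidance count = 67863915 − 124215 = 67739700.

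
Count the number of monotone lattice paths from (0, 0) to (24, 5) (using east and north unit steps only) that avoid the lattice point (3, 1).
Number of paths = 68155

Total paths from (0, 0) to (24, 5): C(29, 24) = 118755. Paths through (3, 1): (paths (0, 0) → (3, 1)) × (paths (3, 1) → (24, 5)) = C(4, 3) · C(25, 21) = 4 · 12650 = 50600. Avoidance count = 118755 − 50600 = 68155.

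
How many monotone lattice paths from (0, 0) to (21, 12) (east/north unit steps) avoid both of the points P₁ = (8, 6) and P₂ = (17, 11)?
Number of paths = 196029054

Inclusion–exclusion. Total paths: C(33, 21) = 354817320. Through P₁: C(14, 8)·C(19, 13) = 81477396. Through P₂: C(28, 17)·C(5, 4) = 107370900. Since P₁ is strictly southwest of P₂, a monotone path through both must visit P₁ then P₂; paths through both = C(14, 8)·C(14, 9)·C(5, 4) = 30060030. Avoid both = 354817320 − 81477396 − 107370900 + 30060030 = 196029054.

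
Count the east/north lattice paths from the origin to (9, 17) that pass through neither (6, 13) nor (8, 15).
Number of paths = 1192364

Inclusion–exclusion. Total paths: C(26, 9) = 3124550. Through P₁: C(19, 6)·C(7, 3) = 949620. Through P₂: C(23, 8)·C(3, 1) = 1470942. Since P₁ is strictly southwest of P₂, a monotone path through both must visit P₁ then P₂; paths through both = C(19, 6)·C(4, 2)·C(3, 1) = 488376. Avoid both = 3124550 − 949620 − 1470942 + 488376 = 1192364.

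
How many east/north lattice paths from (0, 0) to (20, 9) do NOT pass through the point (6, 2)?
Number of paths = 6759165

Total paths from (0, 0) to (20, 9): C(29, 20) = 10015005. Paths through (6, 2): (paths (0, 0) → (6, 2)) × (paths (6, 2) → (20, 9)) = C(8, 6) · C(21, 14) = 28 · 116280 = 3255840. Avoidance count = 10015005 − 3255840 = 6759165.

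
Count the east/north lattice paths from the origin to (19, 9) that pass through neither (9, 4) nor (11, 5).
Number of paths = 3659370

Inclusion–exclusion. Total paths: C(28, 19) = 6906900. Through P₁: C(13, 9)·C(15, 10) = 2147145. Through P₂: C(16, 11)·C(12, 8) = 2162160. Since P₁ is strictly southwest of P₂, a monotone path through both must visit P₁ then P₂; paths through both = C(13, 9)·C(3, 2)·C(12, 8) = 1061775. Avoid both = 6906900 − 2147145 − 2162160 + 1061775 = 3659370.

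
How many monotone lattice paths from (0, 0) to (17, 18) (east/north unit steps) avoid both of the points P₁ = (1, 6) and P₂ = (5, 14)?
Number of paths = 4309758705

Inclusion–exclusion. Total paths: C(35, 17) = 4537567650. Through P₁: C(7, 1)·C(28, 16) = 212952285. Through P₂: C(19, 5)·C(16, 12) = 21162960. Since P₁ is strictly southwest of P₂, a monotone path through both must visit P₁ then P₂; paths through both = C(7, 1)·C(12, 4)·C(16, 12) = 6306300. Avoid both = 4537567650 − 212952285 − 21162960 + 6306300 = 4309758705.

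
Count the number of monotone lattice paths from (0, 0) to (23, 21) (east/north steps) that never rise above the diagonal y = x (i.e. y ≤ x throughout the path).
Number of paths = 251577050010

By the reflection principle (André's argument), the number of monotone paths to (23, 21) with n ≤ m that never go above y = x is C(44, 23) − C(44, 24) = 2012616400080 − 1761039350070 = 251577050010.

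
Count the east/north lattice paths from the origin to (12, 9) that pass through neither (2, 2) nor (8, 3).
Number of paths = 151412

Inclusion–exclusion. Total paths: C(21, 12) = 293930. Through P₁: C(4, 2)·C(17, 10) = 116688. Through P₂: C(11, 8)·C(10, 4) = 34650. Since P₁ is strictly southwest of P₂, a monotone path through both must visit P₁ then P₂; paths through both = C(4, 2)·C(7, 6)·C(10, 4) = 8820. Avoid both = 293930 − 116688 − 34650 + 8820 = 151412.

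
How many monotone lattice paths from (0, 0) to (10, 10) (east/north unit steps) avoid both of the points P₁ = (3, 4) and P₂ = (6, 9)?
Number of paths = 109471

Inclusion–exclusion. Total paths: C(20, 10) = 184756. Through P₁: C(7, 3)·C(13, 7) = 60060. Through P₂: C(15, 6)·C(5, 4) = 25025. Since P₁ is strictly southwest of P₂, a monotone path through both must visit P₁ then P₂; paths through both = C(7, 3)·C(8, 3)·C(5, 4) = 9800. Avoid both = 184756 − 60060 − 25025 + 9800 = 109471.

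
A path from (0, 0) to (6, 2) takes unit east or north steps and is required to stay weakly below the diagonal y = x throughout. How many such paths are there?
Number of paths = 20

By the reflection principle (André's argument), the number of monotone paths to (6, 2) with n ≤ m that never go above y = x is C(8, 6) − C(8, 7) = 28 − 8 = 20.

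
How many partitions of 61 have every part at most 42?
p(61, parts ≤ 42) = 1119908

Use the recurrence p(n, m) = p(n, m−1) + p(n−m, m): either the largest part is < m (count p(n, m−1)) or the largest part is exactly m (remove one copy of m, count p(n−m, m)). With p(0, ·) = 1 this gives p(61, parts ≤ 42) = 1119908. (By conjugating Young diagrams, this also counts partitions of 61 into at most 42 parts.)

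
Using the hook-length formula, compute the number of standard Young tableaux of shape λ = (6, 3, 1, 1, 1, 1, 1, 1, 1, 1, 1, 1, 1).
# SYT of shape (6, 3, 1, 1, 1, 1, 1, 1, 1, 1, 1, 1, 1) = 671840

Hook-length formula: f^λ = n! / Π hook(c), product over all cells c of the Young diagram. For λ = (6, 3, 1, 1, 1, 1, 1, 1, 1, 1, 1, 1, 1), n = 20 boxes. Hook lengths by row (left-to-right, top-to-bottom): [18, 6, 5, 3, 2, 1]; [14, 2, 1]; [11]; [10]; [9]; [8]; [7]; [6]; [5]; [4]; [3]; [2]; [1]. Product of hooks = 3621252096000. So f^λ = 20! / 3621252096000 = 2432902008176640000 / 3621252096000 = 671840.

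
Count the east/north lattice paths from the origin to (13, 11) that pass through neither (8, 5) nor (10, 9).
Number of paths = 1170820

Inclusion–exclusion. Total paths: C(24, 13) = 2496144. Through P₁: C(13, 8)·C(11, 5) = 594594. Through P₂: C(19, 10)·C(5, 3) = 923780. Since P₁ is strictly southwest of P₂, a monotone path through both must visit P₁ then P₂; paths through both = C(13, 8)·C(6, 2)·C(5, 3) = 193050. Avoid both = 2496144 − 594594 − 923780 + 193050 = 1170820.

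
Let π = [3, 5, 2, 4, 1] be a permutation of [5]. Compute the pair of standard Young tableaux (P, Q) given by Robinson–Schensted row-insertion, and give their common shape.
P = [1, 4] / [2, 5] / [3];  Q = [1, 2] / [3, 4] / [5];  common shape = (2, 2, 1)

Row-insert the values π_1, π_2, … into P one at a time, bumping the leftmost entry strictly greater than the inserted value down to the next row. The recording tableau Q records, in position (i, j), the step at which that cell was added to P.
  Insert 3 (step 1): P = [3];  Q = [1]
  Insert 5 (step 2): P = [3, 5];  Q = [1, 2]
  Insert 2 (step 3): P = [2, 5] / [3];  Q = [1, 2] / [3]
  Insert 4 (step 4): P = [2, 4] / [3, 5];  Q = [1, 2] / [3, 4]
  Insert 1 (step 5): P = [1, 4] / [2, 5] / [3];  Q = [1, 2] / [3, 4] / [5]
Final shape: (2, 2, 1).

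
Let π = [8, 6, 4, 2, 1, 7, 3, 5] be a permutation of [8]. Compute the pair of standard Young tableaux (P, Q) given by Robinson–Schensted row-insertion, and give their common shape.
P = [1, 3, 5] / [2, 7] / [4] / [6] / [8];  Q = [1, 6, 8] / [2, 7] / [3] / [4] / [5];  common shape = (3, 2, 1, 1, 1)

Row-insert the values π_1, π_2, … into P one at a time, bumping the leftmost entry strictly greater than the inserted value down to the next row. The recording tableau Q records, in position (i, j), the step at which that cell was added to P.
  Insert 8 (step 1): P = [8];  Q = [1]
  Insert 6 (step 2): P = [6] / [8];  Q = [1] / [2]
  Insert 4 (step 3): P = [4] / [6] / [8];  Q = [1] / [2] / [3]
  Insert 2 (step 4): P = [2] / [4] / [6] / [8];  Q = [1] / [2] / [3] / [4]
  Insert 1 (step 5): P = [1] / [2] / [4] / [6] / [8];  Q = [1] / [2] / [3] / [4] / [5]
  Insert 7 (step 6): P = [1, 7] / [2] / [4] / [6] / [8];  Q = [1, 6] / [2] / [3] / [4] / [5]
  Insert 3 (step 7): P = [1, 3] / [2, 7] / [4] / [6] / [8];  Q = [1, 6] / [2, 7] / [3] / [4] / [5]
  Insert 5 (step 8): P = [1, 3, 5] / [2, 7] / [4] / [6] / [8];  Q = [1, 6, 8] / [2, 7] / [3] / [4] / [5]
Final shape: (3, 2, 1, 1, 1).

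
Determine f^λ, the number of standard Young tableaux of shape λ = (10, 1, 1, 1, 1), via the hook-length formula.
# SYT of shape (10, 1, 1, 1, 1) = 715

Hook-length formula: f^λ = n! / Π hook(c), product over all cells c of the Young diagram. For λ = (10, 1, 1, 1, 1), n = 14 boxes. Hook lengths by row (left-to-right, top-to-bottom): [14, 9, 8, 7, 6, 5, 4, 3, 2, 1]; [4]; [3]; [2]; [1]. Product of hooks = 121927680. So f^λ = 14! / 121927680 = 87178291200 / 121927680 = 715.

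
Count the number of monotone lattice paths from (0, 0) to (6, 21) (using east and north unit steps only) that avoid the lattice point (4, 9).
Number of paths = 230945

Total paths from (0, 0) to (6, 21): C(27, 6) = 296010. Paths through (4, 9): (paths (0, 0) → (4, 9)) × (paths (4, 9) → (6, 21)) = C(13, 4) · C(14, 2) = 715 · 91 = 65065. Avoidance count = 296010 − 65065 = 230945.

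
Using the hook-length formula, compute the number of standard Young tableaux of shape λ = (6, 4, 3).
# SYT of shape (6, 4, 3) = 6435

Hook-length formula: f^λ = n! / Π hook(c), product over all cells c of the Young diagram. For λ = (6, 4, 3), n = 13 boxes. Hook lengths by row (left-to-right, top-to-bottom): [8, 7, 6, 4, 2, 1]; [5, 4, 3, 1]; [3, 2, 1]. Product of hooks = 967680. So f^λ = 13! / 967680 = 6227020800 / 967680 = 6435.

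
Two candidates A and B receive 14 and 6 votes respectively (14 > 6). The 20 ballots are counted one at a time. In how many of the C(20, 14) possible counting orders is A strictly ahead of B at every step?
Strict-lead orderings = 15504

Total orderings of the 20 votes with 14 for A: C(20, 14) = 38760. By the Bertrand ballot formula (Cycle Lemma / reflection principle), the number of orderings in which A is strictly ahead of B throughout is (p − q)/(p + q) · C(p + q, p) = (14 − 6)/(14 + 6) · 38760 = 15504.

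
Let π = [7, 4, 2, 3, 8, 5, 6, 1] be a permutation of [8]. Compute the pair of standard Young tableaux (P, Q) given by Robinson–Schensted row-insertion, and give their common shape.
P = [1, 3, 5, 6] / [2, 8] / [4] / [7];  Q = [1, 4, 5, 7] / [2, 6] / [3] / [8];  common shape = (4, 2, 1, 1)

Row-insert the values π_1, π_2, … into P one at a time, bumping the leftmost entry strictly greater than the inserted value down to the next row. The recording tableau Q records, in position (i, j), the step at which that cell was added to P.
  Insert 7 (step 1): P = [7];  Q = [1]
  Insert 4 (step 2): P = [4] / [7];  Q = [1] / [2]
  Insert 2 (step 3): P = [2] / [4] / [7];  Q = [1] / [2] / [3]
  Insert 3 (step 4): P = [2, 3] / [4] / [7];  Q = [1, 4] / [2] / [3]
  Insert 8 (step 5): P = [2, 3, 8] / [4] / [7];  Q = [1, 4, 5] / [2] / [3]
  Insert 5 (step 6): P = [2, 3, 5] / [4, 8] / [7];  Q = [1, 4, 5] / [2, 6] / [3]
  Insert 6 (step 7): P = [2, 3, 5, 6] / [4, 8] / [7];  Q = [1, 4, 5, 7] / [2, 6] / [3]
  Insert 1 (step 8): P = [1, 3, 5, 6] / [2, 8] / [4] / [7];  Q = [1, 4, 5, 7] / [2, 6] / [3] / [8]
Final shape: (4, 2, 1, 1).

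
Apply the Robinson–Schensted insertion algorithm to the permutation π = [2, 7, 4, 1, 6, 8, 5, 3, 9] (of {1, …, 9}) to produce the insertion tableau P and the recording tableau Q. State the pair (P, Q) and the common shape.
P = [1, 3, 5, 8, 9] / [2, 4] / [6] / [7];  Q = [1, 2, 5, 6, 9] / [3, 7] / [4] / [8];  common shape = (5, 2, 1, 1)

Row-insert the values π_1, π_2, … into P one at a time, bumping the leftmost entry strictly greater than the inserted value down to the next row. The recording tableau Q records, in position (i, j), the step at which that cell was added to P.
  Insert 2 (step 1): P = [2];  Q = [1]
  Insert 7 (step 2): P = [2, 7];  Q = [1, 2]
  Insert 4 (step 3): P = [2, 4] / [7];  Q = [1, 2] / [3]
  Insert 1 (step 4): P = [1, 4] / [2] / [7];  Q = [1, 2] / [3] / [4]
  Insert 6 (step 5): P = [1, 4, 6] / [2] / [7];  Q = [1, 2, 5] / [3] / [4]
  Insert 8 (step 6): P = [1, 4, 6, 8] / [2] / [7];  Q = [1, 2, 5, 6] / [3] / [4]
  Insert 5 (step 7): P = [1, 4, 5, 8] / [2, 6] / [7];  Q = [1, 2, 5, 6] / [3, 7] / [4]
  Insert 3 (step 8): P = [1, 3, 5, 8] / [2, 4] / [6] / [7];  Q = [1, 2, 5, 6] / [3, 7] / [4] / [8]
  Insert 9 (step 9): P = [1, 3, 5, 8, 9] / [2, 4] / [6] / [7];  Q = [1, 2, 5, 6, 9] / [3, 7] / [4] / [8]
Final shape: (5, 2, 1, 1).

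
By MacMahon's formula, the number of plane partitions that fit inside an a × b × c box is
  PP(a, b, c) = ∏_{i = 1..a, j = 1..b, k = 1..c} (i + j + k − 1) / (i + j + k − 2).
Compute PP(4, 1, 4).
PP(4, 1, 4) = 70

Evaluate the triple product over i = 1..4, j = 1..1, k = 1..4. The factors are (2/1) · (3/2) · (4/3) · (5/4) · (3/2) · (4/3) · (5/4) · (6/5) · … (16 factors total). The numerators and denominators telescope so the product is an integer; carrying out the multiplication exactly gives PP(4, 1, 4) = 70.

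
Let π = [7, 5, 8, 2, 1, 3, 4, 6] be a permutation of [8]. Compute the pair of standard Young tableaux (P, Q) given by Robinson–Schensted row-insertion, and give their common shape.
P = [1, 3, 4, 6] / [2, 8] / [5] / [7];  Q = [1, 3, 7, 8] / [2, 6] / [4] / [5];  common shape = (4, 2, 1, 1)

Row-insert the values π_1, π_2, … into P one at a time, bumping the leftmost entry strictly greater than the inserted value down to the next row. The recording tableau Q records, in position (i, j), the step at which that cell was added to P.
  Insert 7 (step 1): P = [7];  Q = [1]
  Insert 5 (step 2): P = [5] / [7];  Q = [1] / [2]
  Insert 8 (step 3): P = [5, 8] / [7];  Q = [1, 3] / [2]
  Insert 2 (step 4): P = [2, 8] / [5] / [7];  Q = [1, 3] / [2] / [4]
  Insert 1 (step 5): P = [1, 8] / [2] / [5] / [7];  Q = [1, 3] / [2] / [4] / [5]
  Insert 3 (step 6): P = [1, 3] / [2, 8] / [5] / [7];  Q = [1, 3] / [2, 6] / [4] / [5]
  Insert 4 (step 7): P = [1, 3, 4] / [2, 8] / [5] / [7];  Q = [1, 3, 7] / [2, 6] / [4] / [5]
  Insert 6 (step 8): P = [1, 3, 4, 6] / [2, 8] / [5] / [7];  Q = [1, 3, 7, 8] / [2, 6] / [4] / [5]
Final shape: (4, 2, 1, 1).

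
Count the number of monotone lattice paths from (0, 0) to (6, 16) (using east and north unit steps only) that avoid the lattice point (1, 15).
Number of paths = 74517

Total paths from (0, 0) to (6, 16): C(22, 6) = 74613. Paths through (1, 15): (paths (0, 0) → (1, 15)) × (paths (1, 15) → (6, 16)) = C(16, 1) · C(6, 5) = 16 · 6 = 96. Avoidance count = 74613 − 96 = 74517.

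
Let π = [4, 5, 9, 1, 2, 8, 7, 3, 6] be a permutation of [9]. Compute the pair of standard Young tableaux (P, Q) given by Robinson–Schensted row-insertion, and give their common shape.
P = [1, 2, 3, 6] / [4, 5, 7] / [8] / [9];  Q = [1, 2, 3, 9] / [4, 5, 6] / [7] / [8];  common shape = (4, 3, 1, 1)

Row-insert the values π_1, π_2, … into P one at a time, bumping the leftmost entry strictly greater than the inserted value down to the next row. The recording tableau Q records, in position (i, j), the step at which that cell was added to P.
  Insert 4 (step 1): P = [4];  Q = [1]
  Insert 5 (step 2): P = [4, 5];  Q = [1, 2]
  Insert 9 (step 3): P = [4, 5, 9];  Q = [1, 2, 3]
  Insert 1 (step 4): P = [1, 5, 9] / [4];  Q = [1, 2, 3] / [4]
  Insert 2 (step 5): P = [1, 2, 9] / [4, 5];  Q = [1, 2, 3] / [4, 5]
  Insert 8 (step 6): P = [1, 2, 8] / [4, 5, 9];  Q = [1, 2, 3] / [4, 5, 6]
  Insert 7 (step 7): P = [1, 2, 7] / [4, 5, 8] / [9];  Q = [1, 2, 3] / [4, 5, 6] / [7]
  Insert 3 (step 8): P = [1, 2, 3] / [4, 5, 7] / [8] / [9];  Q = [1, 2, 3] / [4, 5, 6] / [7] / [8]
  Insert 6 (step 9): P = [1, 2, 3, 6] / [4, 5, 7] / [8] / [9];  Q = [1, 2, 3, 9] / [4, 5, 6] / [7] / [8]
Final shape: (4, 3, 1, 1).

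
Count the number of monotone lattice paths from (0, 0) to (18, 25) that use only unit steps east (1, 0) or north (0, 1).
Number of paths = 608359048206

A monotone lattice path from (0, 0) to (18, 25) consists of 18 east steps and 25 north steps in some order, so it is determined by which 18 of the 43 steps are east. The count is C(43, 18) = 608359048206.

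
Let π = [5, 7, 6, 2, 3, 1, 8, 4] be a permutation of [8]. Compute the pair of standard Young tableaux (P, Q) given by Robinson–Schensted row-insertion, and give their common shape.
P = [1, 3, 4] / [2, 6, 8] / [5] / [7];  Q = [1, 2, 7] / [3, 5, 8] / [4] / [6];  common shape = (3, 3, 1, 1)

Row-insert the values π_1, π_2, … into P one at a time, bumping the leftmost entry strictly greater than the inserted value down to the next row. The recording tableau Q records, in position (i, j), the step at which that cell was added to P.
  Insert 5 (step 1): P = [5];  Q = [1]
  Insert 7 (step 2): P = [5, 7];  Q = [1, 2]
  Insert 6 (step 3): P = [5, 6] / [7];  Q = [1, 2] / [3]
  Insert 2 (step 4): P = [2, 6] / [5] / [7];  Q = [1, 2] / [3] / [4]
  Insert 3 (step 5): P = [2, 3] / [5, 6] / [7];  Q = [1, 2] / [3, 5] / [4]
  Insert 1 (step 6): P = [1, 3] / [2, 6] / [5] / [7];  Q = [1, 2] / [3, 5] / [4] / [6]
  Insert 8 (step 7): P = [1, 3, 8] / [2, 6] / [5] / [7];  Q = [1, 2, 7] / [3, 5] / [4] / [6]
  Insert 4 (step 8): P = [1, 3, 4] / [2, 6, 8] / [5] / [7];  Q = [1, 2, 7] / [3, 5, 8] / [4] / [6]
Final shape: (3, 3, 1, 1).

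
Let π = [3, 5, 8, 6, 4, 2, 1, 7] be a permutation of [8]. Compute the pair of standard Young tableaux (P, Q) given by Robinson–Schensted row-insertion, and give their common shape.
P = [1, 4, 6, 7] / [2] / [3] / [5] / [8];  Q = [1, 2, 3, 8] / [4] / [5] / [6] / [7];  common shape = (4, 1, 1, 1, 1)

Row-insert the values π_1, π_2, … into P one at a time, bumping the leftmost entry strictly greater than the inserted value down to the next row. The recording tableau Q records, in position (i, j), the step at which that cell was added to P.
  Insert 3 (step 1): P = [3];  Q = [1]
  Insert 5 (step 2): P = [3, 5];  Q = [1, 2]
  Insert 8 (step 3): P = [3, 5, 8];  Q = [1, 2, 3]
  Insert 6 (step 4): P = [3, 5, 6] / [8];  Q = [1, 2, 3] / [4]
  Insert 4 (step 5): P = [3, 4, 6] / [5] / [8];  Q = [1, 2, 3] / [4] / [5]
  Insert 2 (step 6): P = [2, 4, 6] / [3] / [5] / [8];  Q = [1, 2, 3] / [4] / [5] / [6]
  Insert 1 (step 7): P = [1, 4, 6] / [2] / [3] / [5] / [8];  Q = [1, 2, 3] / [4] / [5] / [6] / [7]
  Insert 7 (step 8): P = [1, 4, 6, 7] / [2] / [3] / [5] / [8];  Q = [1, 2, 3, 8] / [4] / [5] / [6] / [7]
Final shape: (4, 1, 1, 1, 1).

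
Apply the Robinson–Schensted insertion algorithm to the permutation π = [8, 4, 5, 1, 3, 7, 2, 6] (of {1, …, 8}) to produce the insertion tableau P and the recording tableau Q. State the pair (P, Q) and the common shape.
P = [1, 2, 6] / [3, 5, 7] / [4] / [8];  Q = [1, 3, 6] / [2, 5, 8] / [4] / [7];  common shape = (3, 3, 1, 1)

Row-insert the values π_1, π_2, … into P one at a time, bumping the leftmost entry strictly greater than the inserted value down to the next row. The recording tableau Q records, in position (i, j), the step at which that cell was added to P.
  Insert 8 (step 1): P = [8];  Q = [1]
  Insert 4 (step 2): P = [4] / [8];  Q = [1] / [2]
  Insert 5 (step 3): P = [4, 5] / [8];  Q = [1, 3] / [2]
  Insert 1 (step 4): P = [1, 5] / [4] / [8];  Q = [1, 3] / [2] / [4]
  Insert 3 (step 5): P = [1, 3] / [4, 5] / [8];  Q = [1, 3] / [2, 5] / [4]
  Insert 7 (step 6): P = [1, 3, 7] / [4, 5] / [8];  Q = [1, 3, 6] / [2, 5] / [4]
  Insert 2 (step 7): P = [1, 2, 7] / [3, 5] / [4] / [8];  Q = [1, 3, 6] / [2, 5] / [4] / [7]
  Insert 6 (step 8): P = [1, 2, 6] / [3, 5, 7] / [4] / [8];  Q = [1, 3, 6] / [2, 5, 8] / [4] / [7]
Final shape: (3, 3, 1, 1).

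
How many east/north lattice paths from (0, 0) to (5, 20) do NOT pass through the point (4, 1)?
Number of paths = 53030

Total paths from (0, 0) to (5, 20): C(25, 5) = 53130. Paths through (4, 1): (paths (0, 0) → (4, 1)) × (paths (4, 1) → (5, 20)) = C(5, 4) · C(20, 1) = 5 · 20 = 100. Avoidance count = 53130 − 100 = 53030.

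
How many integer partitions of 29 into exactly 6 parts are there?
p(29, 6 parts) = 454

Partitions of n into exactly k parts are in bijection with partitions of n − k into at most k parts (subtract 1 from each part). So p(29, exactly 6) = p(23, parts ≤ 6). Computing via the recurrence p(m, j) = p(m, j−1) + p(m−j, j) gives 454.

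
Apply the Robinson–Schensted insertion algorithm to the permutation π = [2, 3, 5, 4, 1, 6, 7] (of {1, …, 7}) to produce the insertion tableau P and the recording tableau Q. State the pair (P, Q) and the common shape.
P = [1, 3, 4, 6, 7] / [2] / [5];  Q = [1, 2, 3, 6, 7] / [4] / [5];  common shape = (5, 1, 1)

Row-insert the values π_1, π_2, … into P one at a time, bumping the leftmost entry strictly greater than the inserted value down to the next row. The recording tableau Q records, in position (i, j), the step at which that cell was added to P.
  Insert 2 (step 1): P = [2];  Q = [1]
  Insert 3 (step 2): P = [2, 3];  Q = [1, 2]
  Insert 5 (step 3): P = [2, 3, 5];  Q = [1, 2, 3]
  Insert 4 (step 4): P = [2, 3, 4] / [5];  Q = [1, 2, 3] / [4]
  Insert 1 (step 5): P = [1, 3, 4] / [2] / [5];  Q = [1, 2, 3] / [4] / [5]
  Insert 6 (step 6): P = [1, 3, 4, 6] / [2] / [5];  Q = [1, 2, 3, 6] / [4] / [5]
  Insert 7 (step 7): P = [1, 3, 4, 6, 7] / [2] / [5];  Q = [1, 2, 3, 6, 7] / [4] / [5]
Final shape: (5, 1, 1).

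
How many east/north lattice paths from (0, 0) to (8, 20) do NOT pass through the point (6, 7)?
Number of paths = 2927925

Total paths from (0, 0) to (8, 20): C(28, 8) = 3108105. Paths through (6, 7): (paths (0, 0) → (6, 7)) × (paths (6, 7) → (8, 20)) = C(13, 6) · C(15, 2) = 1716 · 105 = 180180. Avoidance count = 3108105 − 180180 = 2927925.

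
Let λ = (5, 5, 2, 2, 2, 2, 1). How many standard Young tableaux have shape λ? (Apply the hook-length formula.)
# SYT of shape (5, 5, 2, 2, 2, 2, 1) = 12345060

Hook-length formula: f^λ = n! / Π hook(c), product over all cells c of the Young diagram. For λ = (5, 5, 2, 2, 2, 2, 1), n = 19 boxes. Hook lengths by row (left-to-right, top-to-bottom): [11, 9, 4, 3, 2]; [10, 8, 3, 2, 1]; [6, 4]; [5, 3]; [4, 2]; [3, 1]; [1]. Product of hooks = 9853747200. So f^λ = 19! / 9853747200 = 121645100408832000 / 9853747200 = 12345060.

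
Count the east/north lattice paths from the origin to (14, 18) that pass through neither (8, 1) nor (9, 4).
Number of paths = 462631665

Inclusion–exclusion. Total paths: C(32, 14) = 471435600. Through P₁: C(9, 8)·C(23, 6) = 908523. Through P₂: C(13, 9)·C(19, 5) = 8314020. Since P₁ is strictly southwest of P₂, a monotone path through both must visit P₁ then P₂; paths through both = C(9, 8)·C(4, 1)·C(19, 5) = 418608. Avoid both = 471435600 − 908523 − 8314020 + 418608 = 462631665.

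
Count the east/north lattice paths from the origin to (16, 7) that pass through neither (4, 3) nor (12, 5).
Number of paths = 112262

Inclusion–exclusion. Total paths: C(23, 16) = 245157. Through P₁: C(7, 4)·C(16, 12) = 63700. Through P₂: C(17, 12)·C(6, 4) = 92820. Since P₁ is strictly southwest of P₂, a monotone path through both must visit P₁ then P₂; paths through both = C(7, 4)·C(10, 8)·C(6, 4) = 23625. Avoid both = 245157 − 63700 − 92820 + 23625 = 112262.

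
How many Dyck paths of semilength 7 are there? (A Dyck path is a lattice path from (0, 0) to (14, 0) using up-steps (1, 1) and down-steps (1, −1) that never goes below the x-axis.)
C_7 = 429

These Dyck paths are counted by the Catalan number C_n = (1/(n + 1)) · C(2n, n). For n = 7: C_7 = (1/8) · C(14, 7) = 3432/8 = 429.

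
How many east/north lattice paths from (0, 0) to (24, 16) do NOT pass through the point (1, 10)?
Number of paths = 62846876430

Total paths from (0, 0) to (24, 16): C(40, 24) = 62852101650. Paths through (1, 10): (paths (0, 0) → (1, 10)) × (paths (1, 10) → (24, 16)) = C(11, 1) · C(29, 23) = 11 · 475020 = 5225220. Avoidance count = 62852101650 − 5225220 = 62846876430.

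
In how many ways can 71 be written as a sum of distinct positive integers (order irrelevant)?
q(71) = 32992

A partition into distinct parts is a strictly decreasing sequence summing to n. The recurrence d(n, m) = d(n, m−1) + d(n−m, m−1) (use part m at most once) with q(n) = d(n, n) gives q(71) = 32992. (Euler's theorem: # distinct-part partitions = # odd-part partitions.)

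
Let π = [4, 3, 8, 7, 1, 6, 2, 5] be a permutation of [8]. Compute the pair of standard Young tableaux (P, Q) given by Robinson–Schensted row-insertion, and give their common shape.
P = [1, 2, 5] / [3, 6] / [4, 7] / [8];  Q = [1, 3, 8] / [2, 4] / [5, 6] / [7];  common shape = (3, 2, 2, 1)

Row-insert the values π_1, π_2, … into P one at a time, bumping the leftmost entry strictly greater than the inserted value down to the next row. The recording tableau Q records, in position (i, j), the step at which that cell was added to P.
  Insert 4 (step 1): P = [4];  Q = [1]
  Insert 3 (step 2): P = [3] / [4];  Q = [1] / [2]
  Insert 8 (step 3): P = [3, 8] / [4];  Q = [1, 3] / [2]
  Insert 7 (step 4): P = [3, 7] / [4, 8];  Q = [1, 3] / [2, 4]
  Insert 1 (step 5): P = [1, 7] / [3, 8] / [4];  Q = [1, 3] / [2, 4] / [5]
  Insert 6 (step 6): P = [1, 6] / [3, 7] / [4, 8];  Q = [1, 3] / [2, 4] / [5, 6]
  Insert 2 (step 7): P = [1, 2] / [3, 6] / [4, 7] / [8];  Q = [1, 3] / [2, 4] / [5, 6] / [7]
  Insert 5 (step 8): P = [1, 2, 5] / [3, 6] / [4, 7] / [8];  Q = [1, 3, 8] / [2, 4] / [5, 6] / [7]
Final shape: (3, 2, 2, 1).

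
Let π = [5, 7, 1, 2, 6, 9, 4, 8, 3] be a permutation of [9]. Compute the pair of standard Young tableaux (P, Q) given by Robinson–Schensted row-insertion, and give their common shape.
P = [1, 2, 3, 8] / [4, 6, 9] / [5] / [7];  Q = [1, 2, 5, 6] / [3, 4, 8] / [7] / [9];  common shape = (4, 3, 1, 1)

Row-insert the values π_1, π_2, … into P one at a time, bumping the leftmost entry strictly greater than the inserted value down to the next row. The recording tableau Q records, in position (i, j), the step at which that cell was added to P.
  Insert 5 (step 1): P = [5];  Q = [1]
  Insert 7 (step 2): P = [5, 7];  Q = [1, 2]
  Insert 1 (step 3): P = [1, 7] / [5];  Q = [1, 2] / [3]
  Insert 2 (step 4): P = [1, 2] / [5, 7];  Q = [1, 2] / [3, 4]
  Insert 6 (step 5): P = [1, 2, 6] / [5, 7];  Q = [1, 2, 5] / [3, 4]
  Insert 9 (step 6): P = [1, 2, 6, 9] / [5, 7];  Q = [1, 2, 5, 6] / [3, 4]
  Insert 4 (step 7): P = [1, 2, 4, 9] / [5, 6] / [7];  Q = [1, 2, 5, 6] / [3, 4] / [7]
  Insert 8 (step 8): P = [1, 2, 4, 8] / [5, 6, 9] / [7];  Q = [1, 2, 5, 6] / [3, 4, 8] / [7]
  Insert 3 (step 9): P = [1, 2, 3, 8] / [4, 6, 9] / [5] / [7];  Q = [1, 2, 5, 6] / [3, 4, 8] / [7] / [9]
Final shape: (4, 3, 1, 1).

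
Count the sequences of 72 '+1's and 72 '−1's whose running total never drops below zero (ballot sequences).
C_72 = 20276890389709399862928998568254641025700

These ballot sequences are counted by the Catalan number C_n = (1/(n + 1)) · C(2n, n). For n = 72: C_72 = (1/73) · C(144, 72) = 1480212998448786189993816895482588794876100/73 = 20276890389709399862928998568254641025700.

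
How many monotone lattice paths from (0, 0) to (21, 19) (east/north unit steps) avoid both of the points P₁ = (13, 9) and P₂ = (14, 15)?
Number of paths = 85070953440

Inclusion–exclusion. Total paths: C(40, 21) = 131282408400. Through P₁: C(22, 13)·C(18, 8) = 21766104360. Through P₂: C(29, 14)·C(11, 7) = 25594390800. Since P₁ is strictly southwest of P₂, a monotone path through both must visit P₁ then P₂; paths through both = C(22, 13)·C(7, 1)·C(11, 7) = 1149040200. Avoid both = 131282408400 − 21766104360 − 25594390800 + 1149040200 = 85070953440.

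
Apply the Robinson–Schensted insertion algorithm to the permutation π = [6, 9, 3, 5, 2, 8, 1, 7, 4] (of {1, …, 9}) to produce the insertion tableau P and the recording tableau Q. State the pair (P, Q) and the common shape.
P = [1, 4, 7] / [2, 5] / [3, 8] / [6, 9];  Q = [1, 2, 6] / [3, 4] / [5, 8] / [7, 9];  common shape = (3, 2, 2, 2)

Row-insert the values π_1, π_2, … into P one at a time, bumping the leftmost entry strictly greater than the inserted value down to the next row. The recording tableau Q records, in position (i, j), the step at which that cell was added to P.
  Insert 6 (step 1): P = [6];  Q = [1]
  Insert 9 (step 2): P = [6, 9];  Q = [1, 2]
  Insert 3 (step 3): P = [3, 9] / [6];  Q = [1, 2] / [3]
  Insert 5 (step 4): P = [3, 5] / [6, 9];  Q = [1, 2] / [3, 4]
  Insert 2 (step 5): P = [2, 5] / [3, 9] / [6];  Q = [1, 2] / [3, 4] / [5]
  Insert 8 (step 6): P = [2, 5, 8] / [3, 9] / [6];  Q = [1, 2, 6] / [3, 4] / [5]
  Insert 1 (step 7): P = [1, 5, 8] / [2, 9] / [3] / [6];  Q = [1, 2, 6] / [3, 4] / [5] / [7]
  Insert 7 (step 8): P = [1, 5, 7] / [2, 8] / [3, 9] / [6];  Q = [1, 2, 6] / [3, 4] / [5, 8] / [7]
  Insert 4 (step 9): P = [1, 4, 7] / [2, 5] / [3, 8] / [6, 9];  Q = [1, 2, 6] / [3, 4] / [5, 8] / [7, 9]
Final shape: (3, 2, 2, 2).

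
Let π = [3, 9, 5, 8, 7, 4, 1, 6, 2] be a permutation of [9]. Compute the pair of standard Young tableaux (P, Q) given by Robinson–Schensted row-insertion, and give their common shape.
P = [1, 2, 6] / [3, 4] / [5, 7] / [8] / [9];  Q = [1, 2, 4] / [3, 8] / [5, 9] / [6] / [7];  common shape = (3, 2, 2, 1, 1)

Row-insert the values π_1, π_2, … into P one at a time, bumping the leftmost entry strictly greater than the inserted value down to the next row. The recording tableau Q records, in position (i, j), the step at which that cell was added to P.
  Insert 3 (step 1): P = [3];  Q = [1]
  Insert 9 (step 2): P = [3, 9];  Q = [1, 2]
  Insert 5 (step 3): P = [3, 5] / [9];  Q = [1, 2] / [3]
  Insert 8 (step 4): P = [3, 5, 8] / [9];  Q = [1, 2, 4] / [3]
  Insert 7 (step 5): P = [3, 5, 7] / [8] / [9];  Q = [1, 2, 4] / [3] / [5]
  Insert 4 (step 6): P = [3, 4, 7] / [5] / [8] / [9];  Q = [1, 2, 4] / [3] / [5] / [6]
  Insert 1 (step 7): P = [1, 4, 7] / [3] / [5] / [8] / [9];  Q = [1, 2, 4] / [3] / [5] / [6] / [7]
  Insert 6 (step 8): P = [1, 4, 6] / [3, 7] / [5] / [8] / [9];  Q = [1, 2, 4] / [3, 8] / [5] / [6] / [7]
  Insert 2 (step 9): P = [1, 2, 6] / [3, 4] / [5, 7] / [8] / [9];  Q = [1, 2, 4] / [3, 8] / [5, 9] / [6] / [7]
Final shape: (3, 2, 2, 1, 1).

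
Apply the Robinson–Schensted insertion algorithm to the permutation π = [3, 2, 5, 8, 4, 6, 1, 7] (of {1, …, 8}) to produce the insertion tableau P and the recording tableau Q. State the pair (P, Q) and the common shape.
P = [1, 4, 6, 7] / [2, 5, 8] / [3];  Q = [1, 3, 4, 8] / [2, 5, 6] / [7];  common shape = (4, 3, 1)

Row-insert the values π_1, π_2, … into P one at a time, bumping the leftmost entry strictly greater than the inserted value down to the next row. The recording tableau Q records, in position (i, j), the step at which that cell was added to P.
  Insert 3 (step 1): P = [3];  Q = [1]
  Insert 2 (step 2): P = [2] / [3];  Q = [1] / [2]
  Insert 5 (step 3): P = [2, 5] / [3];  Q = [1, 3] / [2]
  Insert 8 (step 4): P = [2, 5, 8] / [3];  Q = [1, 3, 4] / [2]
  Insert 4 (step 5): P = [2, 4, 8] / [3, 5];  Q = [1, 3, 4] / [2, 5]
  Insert 6 (step 6): P = [2, 4, 6] / [3, 5, 8];  Q = [1, 3, 4] / [2, 5, 6]
  Insert 1 (step 7): P = [1, 4, 6] / [2, 5, 8] / [3];  Q = [1, 3, 4] / [2, 5, 6] / [7]
  Insert 7 (step 8): P = [1, 4, 6, 7] / [2, 5, 8] / [3];  Q = [1, 3, 4, 8] / [2, 5, 6] / [7]
Final shape: (4, 3, 1).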